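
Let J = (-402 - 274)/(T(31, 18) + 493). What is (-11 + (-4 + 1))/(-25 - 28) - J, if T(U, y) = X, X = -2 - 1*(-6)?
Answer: 42786/26341 ≈ 1.6243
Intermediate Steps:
X = 4 (X = -2 + 6 = 4)
T(U, y) = 4
J = -676/497 (J = (-402 - 274)/(4 + 493) = -676/497 ≈ -1.3602)
(-11 + (-4 + 1))/(-25 - 28) - J = (-11 + (-4 + 1))/(-25 - 28) - 1*(-676/497) = (-11 - 3)/(-53) + 676/497 = -1/53*(-14) + 676/497 = 14/53 + 676/497 = 42786/26341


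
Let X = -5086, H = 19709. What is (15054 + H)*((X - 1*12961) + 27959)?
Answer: 344570856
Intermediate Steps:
(15054 + H)*((X - 1*12961) + 27959) = (15054 + 19709)*((-5086 - 1*12961) + 27959) = 34763*((-5086 - 12961) + 27959) = 34763*(-18047 + 27959) = 34763*9912 = 344570856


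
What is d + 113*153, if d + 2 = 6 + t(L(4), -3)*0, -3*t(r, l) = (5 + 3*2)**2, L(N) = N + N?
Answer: 17293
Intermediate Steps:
L(N) = 2*N
t(r, l) = -121/3 (t(r, l) = -(5 + 3*2)**2/3 = -(5 + 6)**2/3 = -1/3*11**2 = -1/3*121 = -121/3)
d = 4 (d = -2 + (6 - 121/3*0) = -2 + (6 + 0) = -2 + 6 = 4)
d + 113*153 = 4 + 113*153 = 4 + 17289 = 17293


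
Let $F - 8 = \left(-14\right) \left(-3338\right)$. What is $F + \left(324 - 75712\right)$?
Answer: $-28648$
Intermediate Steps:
$F = 46740$ ($F = 8 - -46732 = 8 + 46732 = 46740$)
$F + \left(324 - 75712\right) = 46740 + \left(324 - 75712\right) = 46740 - 75388 = -28648$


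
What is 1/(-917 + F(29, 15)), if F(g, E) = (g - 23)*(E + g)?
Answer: -1/653 ≈ -0.0015314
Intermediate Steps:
F(g, E) = (-23 + g)*(E + g)
1/(-917 + F(29, 15)) = 1/(-917 + (29**2 - 23*15 - 23*29 + 15*29)) = 1/(-917 + (841 - 345 - 667 + 435)) = 1/(-917 + 264) = 1/(-653) = -1/653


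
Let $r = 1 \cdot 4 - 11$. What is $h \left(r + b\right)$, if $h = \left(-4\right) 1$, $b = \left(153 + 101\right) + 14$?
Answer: $-1044$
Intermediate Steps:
$b = 268$ ($b = 254 + 14 = 268$)
$r = -7$ ($r = 4 - 11 = -7$)
$h = -4$
$h \left(r + b\right) = - 4 \left(-7 + 268\right) = \left(-4\right) 261 = -1044$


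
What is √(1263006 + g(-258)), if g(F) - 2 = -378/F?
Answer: √2335304501/43 ≈ 1123.8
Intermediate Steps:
g(F) = 2 - 378/F
√(1263006 + g(-258)) = √(1263006 + (2 - 378/(-258))) = √(1263006 + (2 - 378*(-1/258))) = √(1263006 + (2 + 63/43)) = √(1263006 + 149/43) = √(54309407/43) = √2335304501/43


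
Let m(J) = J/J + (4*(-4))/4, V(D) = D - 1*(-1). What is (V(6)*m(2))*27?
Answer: -567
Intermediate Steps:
V(D) = 1 + D (V(D) = D + 1 = 1 + D)
m(J) = -3 (m(J) = 1 - 16*¼ = 1 - 4 = -3)
(V(6)*m(2))*27 = ((1 + 6)*(-3))*27 = (7*(-3))*27 = -21*27 = -567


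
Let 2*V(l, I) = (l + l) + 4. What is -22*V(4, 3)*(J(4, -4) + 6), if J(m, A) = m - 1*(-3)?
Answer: -1716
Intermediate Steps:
J(m, A) = 3 + m (J(m, A) = m + 3 = 3 + m)
V(l, I) = 2 + l (V(l, I) = ((l + l) + 4)/2 = (2*l + 4)/2 = (4 + 2*l)/2 = 2 + l)
-22*V(4, 3)*(J(4, -4) + 6) = -22*(2 + 4)*((3 + 4) + 6) = -132*(7 + 6) = -132*13 = -22*78 = -1716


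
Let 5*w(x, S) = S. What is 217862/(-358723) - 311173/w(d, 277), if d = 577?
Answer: -558184908169/99366271 ≈ -5617.4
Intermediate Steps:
w(x, S) = S/5
217862/(-358723) - 311173/w(d, 277) = 217862/(-358723) - 311173/((1/5)*277) = 217862*(-1/358723) - 311173/277/5 = -217862/358723 - 311173*5/277 = -217862/358723 - 1555865/277 = -558184908169/99366271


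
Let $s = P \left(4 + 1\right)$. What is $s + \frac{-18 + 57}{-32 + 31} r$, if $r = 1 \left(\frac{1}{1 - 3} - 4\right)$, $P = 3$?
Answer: $\frac{381}{2} \approx 190.5$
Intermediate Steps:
$r = - \frac{9}{2}$ ($r = 1 \left(\frac{1}{-2} - 4\right) = 1 \left(- \frac{1}{2} - 4\right) = 1 \left(- \frac{9}{2}\right) = - \frac{9}{2} \approx -4.5$)
$s = 15$ ($s = 3 \left(4 + 1\right) = 3 \cdot 5 = 15$)
$s + \frac{-18 + 57}{-32 + 31} r = 15 + \frac{-18 + 57}{-32 + 31} \left(- \frac{9}{2}\right) = 15 + \frac{39}{-1} \left(- \frac{9}{2}\right) = 15 + 39 \left(-1\right) \left(- \frac{9}{2}\right) = 15 - - \frac{351}{2} = 15 + \frac{351}{2} = \frac{381}{2}$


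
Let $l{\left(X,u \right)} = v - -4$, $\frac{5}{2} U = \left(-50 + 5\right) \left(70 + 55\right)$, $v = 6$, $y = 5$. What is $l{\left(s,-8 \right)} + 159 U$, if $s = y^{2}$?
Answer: $-357740$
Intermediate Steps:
$s = 25$ ($s = 5^{2} = 25$)
$U = -2250$ ($U = \frac{2 \left(-50 + 5\right) \left(70 + 55\right)}{5} = \frac{2 \left(\left(-45\right) 125\right)}{5} = \frac{2}{5} \left(-5625\right) = -2250$)
$l{\left(X,u \right)} = 10$ ($l{\left(X,u \right)} = 6 - -4 = 6 + 4 = 10$)
$l{\left(s,-8 \right)} + 159 U = 10 + 159 \left(-2250\right) = 10 - 357750 = -357740$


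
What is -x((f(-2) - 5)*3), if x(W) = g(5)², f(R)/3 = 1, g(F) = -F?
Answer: -25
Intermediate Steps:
f(R) = 3 (f(R) = 3*1 = 3)
x(W) = 25 (x(W) = (-1*5)² = (-5)² = 25)
-x((f(-2) - 5)*3) = -1*25 = -25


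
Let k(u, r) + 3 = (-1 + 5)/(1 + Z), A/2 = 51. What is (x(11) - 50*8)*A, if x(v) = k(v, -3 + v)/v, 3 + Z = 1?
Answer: -449514/11 ≈ -40865.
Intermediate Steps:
A = 102 (A = 2*51 = 102)
Z = -2 (Z = -3 + 1 = -2)
k(u, r) = -7 (k(u, r) = -3 + (-1 + 5)/(1 - 2) = -3 + 4/(-1) = -3 + 4*(-1) = -3 - 4 = -7)
x(v) = -7/v
(x(11) - 50*8)*A = (-7/11 - 50*8)*102 = (-7*1/11 - 400)*102 = (-7/11 - 400)*102 = -4407/11*102 = -449514/11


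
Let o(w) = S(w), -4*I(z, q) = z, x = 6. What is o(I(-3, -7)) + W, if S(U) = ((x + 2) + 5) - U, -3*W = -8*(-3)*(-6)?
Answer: 241/4 ≈ 60.250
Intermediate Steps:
I(z, q) = -z/4
W = 48 (W = -(-8*(-3))*(-6)/3 = -8*(-6) = -⅓*(-144) = 48)
S(U) = 13 - U (S(U) = ((6 + 2) + 5) - U = (8 + 5) - U = 13 - U)
o(w) = 13 - w
o(I(-3, -7)) + W = (13 - (-1)*(-3)/4) + 48 = (13 - 1*¾) + 48 = (13 - ¾) + 48 = 49/4 + 48 = 241/4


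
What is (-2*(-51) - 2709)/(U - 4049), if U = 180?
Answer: 2607/3869 ≈ 0.67382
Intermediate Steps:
(-2*(-51) - 2709)/(U - 4049) = (-2*(-51) - 2709)/(180 - 4049) = (102 - 2709)/(-3869) = -2607*(-1/3869) = 2607/3869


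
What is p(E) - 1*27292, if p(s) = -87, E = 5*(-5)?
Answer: -27379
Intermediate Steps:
E = -25
p(E) - 1*27292 = -87 - 1*27292 = -87 - 27292 = -27379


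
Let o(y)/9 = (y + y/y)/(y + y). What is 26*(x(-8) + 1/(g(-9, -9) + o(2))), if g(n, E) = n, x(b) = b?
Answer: -1976/9 ≈ -219.56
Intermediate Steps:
o(y) = 9*(1 + y)/(2*y) (o(y) = 9*((y + y/y)/(y + y)) = 9*((y + 1)/((2*y))) = 9*((1 + y)*(1/(2*y))) = 9*((1 + y)/(2*y)) = 9*(1 + y)/(2*y))
26*(x(-8) + 1/(g(-9, -9) + o(2))) = 26*(-8 + 1/(-9 + (9/2)*(1 + 2)/2)) = 26*(-8 + 1/(-9 + (9/2)*(½)*3)) = 26*(-8 + 1/(-9 + 27/4)) = 26*(-8 + 1/(-9/4)) = 26*(-8 - 4/9) = 26*(-76/9) = -1976/9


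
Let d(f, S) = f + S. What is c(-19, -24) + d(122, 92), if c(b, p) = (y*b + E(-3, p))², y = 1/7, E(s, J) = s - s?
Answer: 10847/49 ≈ 221.37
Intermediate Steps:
E(s, J) = 0
y = ⅐ ≈ 0.14286
d(f, S) = S + f
c(b, p) = b²/49 (c(b, p) = (b/7 + 0)² = (b/7)² = b²/49)
c(-19, -24) + d(122, 92) = (1/49)*(-19)² + (92 + 122) = (1/49)*361 + 214 = 361/49 + 214 = 10847/49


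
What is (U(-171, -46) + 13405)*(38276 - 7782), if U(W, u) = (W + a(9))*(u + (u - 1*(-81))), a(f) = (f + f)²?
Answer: 357450668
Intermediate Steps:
a(f) = 4*f² (a(f) = (2*f)² = 4*f²)
U(W, u) = (81 + 2*u)*(324 + W) (U(W, u) = (W + 4*9²)*(u + (u - 1*(-81))) = (W + 4*81)*(u + (u + 81)) = (W + 324)*(u + (81 + u)) = (324 + W)*(81 + 2*u) = (81 + 2*u)*(324 + W))
(U(-171, -46) + 13405)*(38276 - 7782) = ((26244 + 81*(-171) + 648*(-46) + 2*(-171)*(-46)) + 13405)*(38276 - 7782) = ((26244 - 13851 - 29808 + 15732) + 13405)*30494 = (-1683 + 13405)*30494 = 11722*30494 = 357450668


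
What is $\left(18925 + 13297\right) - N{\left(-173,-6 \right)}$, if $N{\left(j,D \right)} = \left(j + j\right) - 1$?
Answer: $32569$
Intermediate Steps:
$N{\left(j,D \right)} = -1 + 2 j$ ($N{\left(j,D \right)} = 2 j - 1 = -1 + 2 j$)
$\left(18925 + 13297\right) - N{\left(-173,-6 \right)} = \left(18925 + 13297\right) - \left(-1 + 2 \left(-173\right)\right) = 32222 - \left(-1 - 346\right) = 32222 - -347 = 32222 + 347 = 32569$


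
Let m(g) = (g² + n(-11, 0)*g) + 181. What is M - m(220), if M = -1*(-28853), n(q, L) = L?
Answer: -19728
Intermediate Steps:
M = 28853
m(g) = 181 + g² (m(g) = (g² + 0*g) + 181 = (g² + 0) + 181 = g² + 181 = 181 + g²)
M - m(220) = 28853 - (181 + 220²) = 28853 - (181 + 48400) = 28853 - 1*48581 = 28853 - 48581 = -19728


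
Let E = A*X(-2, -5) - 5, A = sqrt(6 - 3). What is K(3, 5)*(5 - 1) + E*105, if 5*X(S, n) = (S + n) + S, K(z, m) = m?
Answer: -505 - 189*sqrt(3) ≈ -832.36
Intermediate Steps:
X(S, n) = n/5 + 2*S/5 (X(S, n) = ((S + n) + S)/5 = (n + 2*S)/5 = n/5 + 2*S/5)
A = sqrt(3) ≈ 1.7320
E = -5 - 9*sqrt(3)/5 (E = sqrt(3)*((1/5)*(-5) + (2/5)*(-2)) - 5 = sqrt(3)*(-1 - 4/5) - 5 = sqrt(3)*(-9/5) - 5 = -9*sqrt(3)/5 - 5 = -5 - 9*sqrt(3)/5 ≈ -8.1177)
K(3, 5)*(5 - 1) + E*105 = 5*(5 - 1) + (-5 - 9*sqrt(3)/5)*105 = 5*4 + (-525 - 189*sqrt(3)) = 20 + (-525 - 189*sqrt(3)) = -505 - 189*sqrt(3)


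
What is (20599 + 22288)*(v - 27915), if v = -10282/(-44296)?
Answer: -26515157037473/22148 ≈ -1.1972e+9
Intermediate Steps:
v = 5141/22148 (v = -10282*(-1/44296) = 5141/22148 ≈ 0.23212)
(20599 + 22288)*(v - 27915) = (20599 + 22288)*(5141/22148 - 27915) = 42887*(-618256279/22148) = -26515157037473/22148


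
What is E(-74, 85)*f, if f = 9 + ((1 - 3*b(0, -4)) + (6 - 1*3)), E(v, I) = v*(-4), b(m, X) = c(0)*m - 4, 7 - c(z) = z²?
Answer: 7400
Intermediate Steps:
c(z) = 7 - z²
b(m, X) = -4 + 7*m (b(m, X) = (7 - 1*0²)*m - 4 = (7 - 1*0)*m - 4 = (7 + 0)*m - 4 = 7*m - 4 = -4 + 7*m)
E(v, I) = -4*v
f = 25 (f = 9 + ((1 - 3*(-4 + 7*0)) + (6 - 1*3)) = 9 + ((1 - 3*(-4 + 0)) + (6 - 3)) = 9 + ((1 - 3*(-4)) + 3) = 9 + ((1 + 12) + 3) = 9 + (13 + 3) = 9 + 16 = 25)
E(-74, 85)*f = -4*(-74)*25 = 296*25 = 7400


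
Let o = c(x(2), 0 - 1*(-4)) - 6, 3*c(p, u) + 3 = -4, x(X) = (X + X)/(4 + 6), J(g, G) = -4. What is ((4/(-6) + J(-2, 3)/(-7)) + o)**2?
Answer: 3481/49 ≈ 71.041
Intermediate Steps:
x(X) = X/5 (x(X) = (2*X)/10 = (2*X)*(1/10) = X/5)
c(p, u) = -7/3 (c(p, u) = -1 + (1/3)*(-4) = -1 - 4/3 = -7/3)
o = -25/3 (o = -7/3 - 6 = -25/3 ≈ -8.3333)
((4/(-6) + J(-2, 3)/(-7)) + o)**2 = ((4/(-6) - 4/(-7)) - 25/3)**2 = ((4*(-1/6) - 4*(-1/7)) - 25/3)**2 = ((-2/3 + 4/7) - 25/3)**2 = (-2/21 - 25/3)**2 = (-59/7)**2 = 3481/49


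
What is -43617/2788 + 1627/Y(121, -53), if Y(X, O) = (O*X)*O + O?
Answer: -926130671/59216423 ≈ -15.640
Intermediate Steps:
Y(X, O) = O + X*O**2 (Y(X, O) = X*O**2 + O = O + X*O**2)
-43617/2788 + 1627/Y(121, -53) = -43617/2788 + 1627/((-53*(1 - 53*121))) = -43617*1/2788 + 1627/((-53*(1 - 6413))) = -43617/2788 + 1627/((-53*(-6412))) = -43617/2788 + 1627/339836 = -926130671/59216423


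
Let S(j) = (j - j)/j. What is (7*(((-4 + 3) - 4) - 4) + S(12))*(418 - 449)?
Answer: 1953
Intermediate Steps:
S(j) = 0 (S(j) = 0/j = 0)
(7*(((-4 + 3) - 4) - 4) + S(12))*(418 - 449) = (7*(((-4 + 3) - 4) - 4) + 0)*(418 - 449) = (7*((-1 - 4) - 4) + 0)*(-31) = (7*(-5 - 4) + 0)*(-31) = (7*(-9) + 0)*(-31) = (-63 + 0)*(-31) = -63*(-31) = 1953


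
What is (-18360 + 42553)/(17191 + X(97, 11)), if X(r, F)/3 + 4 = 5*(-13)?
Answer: 24193/16984 ≈ 1.4245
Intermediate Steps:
X(r, F) = -207 (X(r, F) = -12 + 3*(5*(-13)) = -12 + 3*(-65) = -12 - 195 = -207)
(-18360 + 42553)/(17191 + X(97, 11)) = (-18360 + 42553)/(17191 - 207) = 24193/16984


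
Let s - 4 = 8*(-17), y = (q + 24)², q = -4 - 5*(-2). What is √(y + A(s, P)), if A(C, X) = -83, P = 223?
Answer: √817 ≈ 28.583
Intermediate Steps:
q = 6 (q = -4 + 10 = 6)
y = 900 (y = (6 + 24)² = 30² = 900)
s = -132 (s = 4 + 8*(-17) = 4 - 136 = -132)
√(y + A(s, P)) = √(900 - 83) = √817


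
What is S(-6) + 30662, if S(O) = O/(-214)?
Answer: 3280837/107 ≈ 30662.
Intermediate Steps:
S(O) = -O/214 (S(O) = O*(-1/214) = -O/214)
S(-6) + 30662 = -1/214*(-6) + 30662 = 3/107 + 30662 = 3280837/107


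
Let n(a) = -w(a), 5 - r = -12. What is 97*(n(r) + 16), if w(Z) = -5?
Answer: 2037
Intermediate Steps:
r = 17 (r = 5 - 1*(-12) = 5 + 12 = 17)
n(a) = 5 (n(a) = -1*(-5) = 5)
97*(n(r) + 16) = 97*(5 + 16) = 97*21 = 2037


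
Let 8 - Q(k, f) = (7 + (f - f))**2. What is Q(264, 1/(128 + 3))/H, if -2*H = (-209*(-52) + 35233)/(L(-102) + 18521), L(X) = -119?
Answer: 502988/15367 ≈ 32.732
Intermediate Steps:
Q(k, f) = -41 (Q(k, f) = 8 - (7 + (f - f))**2 = 8 - (7 + 0)**2 = 8 - 1*7**2 = 8 - 1*49 = 8 - 49 = -41)
H = -15367/12268 (H = -(-209*(-52) + 35233)/(2*(-119 + 18521)) = -(10868 + 35233)/(2*18402) = -46101/(2*18402) = -1/2*15367/6134 = -15367/12268 ≈ -1.2526)
Q(264, 1/(128 + 3))/H = -41/(-15367/12268) = -41*(-12268/15367) = 502988/15367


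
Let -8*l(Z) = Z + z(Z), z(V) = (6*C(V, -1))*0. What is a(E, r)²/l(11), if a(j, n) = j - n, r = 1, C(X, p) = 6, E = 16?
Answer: -1800/11 ≈ -163.64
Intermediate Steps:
z(V) = 0 (z(V) = (6*6)*0 = 36*0 = 0)
l(Z) = -Z/8 (l(Z) = -(Z + 0)/8 = -Z/8)
a(E, r)²/l(11) = (16 - 1*1)²/((-⅛*11)) = (16 - 1)²/(-11/8) = 15²*(-8/11) = 225*(-8/11) = -1800/11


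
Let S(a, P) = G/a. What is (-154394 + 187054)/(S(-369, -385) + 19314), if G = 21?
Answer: 803436/475123 ≈ 1.6910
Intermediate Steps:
S(a, P) = 21/a
(-154394 + 187054)/(S(-369, -385) + 19314) = (-154394 + 187054)/(21/(-369) + 19314) = 32660/(21*(-1/369) + 19314) = 32660/(-7/123 + 19314) = 32660/(2375615/123) = 32660*(123/2375615) = 803436/475123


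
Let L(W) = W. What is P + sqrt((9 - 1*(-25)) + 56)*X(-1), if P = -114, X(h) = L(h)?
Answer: -114 - 3*sqrt(10) ≈ -123.49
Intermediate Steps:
X(h) = h
P + sqrt((9 - 1*(-25)) + 56)*X(-1) = -114 + sqrt((9 - 1*(-25)) + 56)*(-1) = -114 + sqrt((9 + 25) + 56)*(-1) = -114 + sqrt(34 + 56)*(-1) = -114 + sqrt(90)*(-1) = -114 + (3*sqrt(10))*(-1) = -114 - 3*sqrt(10)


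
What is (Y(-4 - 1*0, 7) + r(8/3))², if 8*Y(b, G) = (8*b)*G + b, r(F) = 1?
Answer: 3025/4 ≈ 756.25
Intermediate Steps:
Y(b, G) = b/8 + G*b (Y(b, G) = ((8*b)*G + b)/8 = (8*G*b + b)/8 = (b + 8*G*b)/8 = b/8 + G*b)
(Y(-4 - 1*0, 7) + r(8/3))² = ((-4 - 1*0)*(⅛ + 7) + 1)² = ((-4 + 0)*(57/8) + 1)² = (-4*57/8 + 1)² = (-57/2 + 1)² = (-55/2)² = 3025/4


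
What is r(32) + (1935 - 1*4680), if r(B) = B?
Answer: -2713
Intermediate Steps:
r(32) + (1935 - 1*4680) = 32 + (1935 - 1*4680) = 32 + (1935 - 4680) = 32 - 2745 = -2713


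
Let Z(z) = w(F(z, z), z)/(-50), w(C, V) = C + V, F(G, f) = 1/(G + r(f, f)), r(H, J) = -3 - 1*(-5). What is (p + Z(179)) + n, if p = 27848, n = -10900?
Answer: 3066940/181 ≈ 16944.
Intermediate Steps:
r(H, J) = 2 (r(H, J) = -3 + 5 = 2)
F(G, f) = 1/(2 + G) (F(G, f) = 1/(G + 2) = 1/(2 + G))
Z(z) = -z/50 - 1/(50*(2 + z)) (Z(z) = (1/(2 + z) + z)/(-50) = (z + 1/(2 + z))*(-1/50) = -z/50 - 1/(50*(2 + z)))
(p + Z(179)) + n = (27848 + (-1 - 1*179*(2 + 179))/(50*(2 + 179))) - 10900 = (27848 + (1/50)*(-1 - 1*179*181)/181) - 10900 = (27848 + (1/50)*(1/181)*(-1 - 32399)) - 10900 = (27848 + (1/50)*(1/181)*(-32400)) - 10900 = (27848 - 648/181) - 10900 = 5039840/181 - 10900 = 3066940/181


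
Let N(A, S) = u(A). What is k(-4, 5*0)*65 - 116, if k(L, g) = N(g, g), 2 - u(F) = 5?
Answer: -311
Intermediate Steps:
u(F) = -3 (u(F) = 2 - 1*5 = 2 - 5 = -3)
N(A, S) = -3
k(L, g) = -3
k(-4, 5*0)*65 - 116 = -3*65 - 116 = -195 - 116 = -311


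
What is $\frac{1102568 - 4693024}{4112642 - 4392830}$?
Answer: $\frac{897614}{70047} \approx 12.814$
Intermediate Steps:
$\frac{1102568 - 4693024}{4112642 - 4392830} = - \frac{3590456}{-280188} = \left(-3590456\right) \left(- \frac{1}{280188}\right) = \frac{897614}{70047}$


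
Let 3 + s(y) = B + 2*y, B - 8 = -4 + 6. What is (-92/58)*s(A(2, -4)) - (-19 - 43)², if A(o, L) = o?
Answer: -111982/29 ≈ -3861.4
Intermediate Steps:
B = 10 (B = 8 + (-4 + 6) = 8 + 2 = 10)
s(y) = 7 + 2*y (s(y) = -3 + (10 + 2*y) = 7 + 2*y)
(-92/58)*s(A(2, -4)) - (-19 - 43)² = (-92/58)*(7 + 2*2) - (-19 - 43)² = (-92*1/58)*(7 + 4) - 1*(-62)² = -46/29*11 - 1*3844 = -506/29 - 3844 = -111982/29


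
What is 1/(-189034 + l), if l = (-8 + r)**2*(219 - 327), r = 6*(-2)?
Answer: -1/232234 ≈ -4.3060e-6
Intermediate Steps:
r = -12
l = -43200 (l = (-8 - 12)**2*(219 - 327) = (-20)**2*(-108) = 400*(-108) = -43200)
1/(-189034 + l) = 1/(-189034 - 43200) = 1/(-232234) = -1/232234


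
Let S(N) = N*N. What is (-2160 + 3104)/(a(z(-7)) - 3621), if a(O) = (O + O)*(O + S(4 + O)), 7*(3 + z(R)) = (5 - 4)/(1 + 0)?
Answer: -323792/1238963 ≈ -0.26134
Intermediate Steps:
S(N) = N²
z(R) = -20/7 (z(R) = -3 + ((5 - 4)/(1 + 0))/7 = -3 + (1/1)/7 = -3 + (1*1)/7 = -3 + (⅐)*1 = -3 + ⅐ = -20/7)
a(O) = 2*O*(O + (4 + O)²) (a(O) = (O + O)*(O + (4 + O)²) = (2*O)*(O + (4 + O)²) = 2*O*(O + (4 + O)²))
(-2160 + 3104)/(a(z(-7)) - 3621) = (-2160 + 3104)/(2*(-20/7)*(-20/7 + (4 - 20/7)²) - 3621) = 944/(2*(-20/7)*(-20/7 + (8/7)²) - 3621) = 944/(2*(-20/7)*(-20/7 + 64/49) - 3621) = 944/(2*(-20/7)*(-76/49) - 3621) = 944/(3040/343 - 3621) = 944/(-1238963/343) = 944*(-343/1238963) = -323792/1238963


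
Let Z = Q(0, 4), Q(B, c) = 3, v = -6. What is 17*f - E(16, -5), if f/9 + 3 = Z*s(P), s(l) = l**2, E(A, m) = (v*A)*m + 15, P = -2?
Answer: 882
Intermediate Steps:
E(A, m) = 15 - 6*A*m (E(A, m) = (-6*A)*m + 15 = -6*A*m + 15 = 15 - 6*A*m)
Z = 3
f = 81 (f = -27 + 9*(3*(-2)**2) = -27 + 9*(3*4) = -27 + 9*12 = -27 + 108 = 81)
17*f - E(16, -5) = 17*81 - (15 - 6*16*(-5)) = 1377 - (15 + 480) = 1377 - 1*495 = 1377 - 495 = 882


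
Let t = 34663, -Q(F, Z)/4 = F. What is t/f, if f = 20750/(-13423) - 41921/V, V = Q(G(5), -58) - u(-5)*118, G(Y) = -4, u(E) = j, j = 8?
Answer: 431781184672/543449583 ≈ 794.52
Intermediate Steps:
u(E) = 8
Q(F, Z) = -4*F
V = -928 (V = -4*(-4) - 8*118 = 16 - 1*944 = 16 - 944 = -928)
f = 543449583/12456544 (f = 20750/(-13423) - 41921/(-928) = 20750*(-1/13423) - 41921*(-1/928) = -20750/13423 + 41921/928 = 543449583/12456544 ≈ 43.628)
t/f = 34663/(543449583/12456544) = 34663*(12456544/543449583) = 431781184672/543449583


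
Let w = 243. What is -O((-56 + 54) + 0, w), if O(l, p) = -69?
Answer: 69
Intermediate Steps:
-O((-56 + 54) + 0, w) = -1*(-69) = 69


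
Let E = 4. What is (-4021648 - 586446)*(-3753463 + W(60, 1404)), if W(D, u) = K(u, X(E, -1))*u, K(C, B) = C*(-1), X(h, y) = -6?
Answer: 26379858951826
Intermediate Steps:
K(C, B) = -C
W(D, u) = -u**2 (W(D, u) = (-u)*u = -u**2)
(-4021648 - 586446)*(-3753463 + W(60, 1404)) = (-4021648 - 586446)*(-3753463 - 1*1404**2) = -4608094*(-3753463 - 1*1971216) = -4608094*(-3753463 - 1971216) = -4608094*(-5724679) = 26379858951826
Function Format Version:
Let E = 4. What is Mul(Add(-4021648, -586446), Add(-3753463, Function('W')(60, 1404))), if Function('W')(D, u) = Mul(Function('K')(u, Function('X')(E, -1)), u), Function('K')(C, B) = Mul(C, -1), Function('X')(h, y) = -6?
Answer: 26379858951826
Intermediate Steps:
Function('K')(C, B) = Mul(-1, C)
Function('W')(D, u) = Mul(-1, Pow(u, 2)) (Function('W')(D, u) = Mul(Mul(-1, u), u) = Mul(-1, Pow(u, 2)))
Mul(Add(-4021648, -586446), Add(-3753463, Function('W')(60, 1404))) = Mul(Add(-4021648, -586446), Add(-3753463, Mul(-1, Pow(1404, 2)))) = Mul(-4608094, Add(-3753463, Mul(-1, 1971216))) = Mul(-4608094, Add(-3753463, -1971216)) = Mul(-4608094, -5724679) = 26379858951826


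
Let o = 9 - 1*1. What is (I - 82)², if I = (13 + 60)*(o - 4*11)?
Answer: 7344100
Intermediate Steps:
o = 8 (o = 9 - 1 = 8)
I = -2628 (I = (13 + 60)*(8 - 4*11) = 73*(8 - 44) = 73*(-36) = -2628)
(I - 82)² = (-2628 - 82)² = (-2710)² = 7344100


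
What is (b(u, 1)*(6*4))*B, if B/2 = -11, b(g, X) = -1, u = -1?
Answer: 528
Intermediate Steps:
B = -22 (B = 2*(-11) = -22)
(b(u, 1)*(6*4))*B = -6*4*(-22) = -1*24*(-22) = -24*(-22) = 528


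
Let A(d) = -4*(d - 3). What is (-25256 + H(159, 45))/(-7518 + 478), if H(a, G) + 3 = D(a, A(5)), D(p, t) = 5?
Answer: 12627/3520 ≈ 3.5872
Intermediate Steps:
A(d) = 12 - 4*d (A(d) = -4*(-3 + d) = 12 - 4*d)
H(a, G) = 2 (H(a, G) = -3 + 5 = 2)
(-25256 + H(159, 45))/(-7518 + 478) = (-25256 + 2)/(-7518 + 478) = -25254/(-7040) = -25254*(-1/7040) = 12627/3520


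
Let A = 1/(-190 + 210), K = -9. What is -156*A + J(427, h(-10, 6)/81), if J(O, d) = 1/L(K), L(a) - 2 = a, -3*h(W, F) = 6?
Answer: -278/35 ≈ -7.9429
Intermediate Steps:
h(W, F) = -2 (h(W, F) = -⅓*6 = -2)
L(a) = 2 + a
J(O, d) = -⅐ (J(O, d) = 1/(2 - 9) = 1/(-7) = -⅐)
A = 1/20 ≈ 0.050000
-156*A + J(427, h(-10, 6)/81) = -156/20 - ⅐ = -1*39/5 - ⅐ = -39/5 - ⅐ = -278/35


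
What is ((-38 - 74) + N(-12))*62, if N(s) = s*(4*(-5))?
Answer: 7936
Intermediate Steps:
N(s) = -20*s (N(s) = s*(-20) = -20*s)
((-38 - 74) + N(-12))*62 = ((-38 - 74) - 20*(-12))*62 = (-112 + 240)*62 = 128*62 = 7936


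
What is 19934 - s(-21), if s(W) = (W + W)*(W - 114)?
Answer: 14264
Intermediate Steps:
s(W) = 2*W*(-114 + W) (s(W) = (2*W)*(-114 + W) = 2*W*(-114 + W))
19934 - s(-21) = 19934 - 2*(-21)*(-114 - 21) = 19934 - 2*(-21)*(-135) = 19934 - 1*5670 = 19934 - 5670 = 14264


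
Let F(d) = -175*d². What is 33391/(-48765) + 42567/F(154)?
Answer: -4018812773/5782553700 ≈ -0.69499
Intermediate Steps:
33391/(-48765) + 42567/F(154) = 33391/(-48765) + 42567/((-175*154²)) = 33391*(-1/48765) + 42567/((-175*23716)) = -33391/48765 + 42567/(-4150300) = -33391/48765 + 42567*(-1/4150300) = -33391/48765 - 6081/592900 = -4018812773/5782553700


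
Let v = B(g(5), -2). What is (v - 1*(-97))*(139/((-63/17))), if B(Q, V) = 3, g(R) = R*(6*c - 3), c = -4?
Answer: -236300/63 ≈ -3750.8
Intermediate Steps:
g(R) = -27*R (g(R) = R*(6*(-4) - 3) = R*(-24 - 3) = R*(-27) = -27*R)
v = 3
(v - 1*(-97))*(139/((-63/17))) = (3 - 1*(-97))*(139/((-63/17))) = (3 + 97)*(139/((-63*1/17))) = 100*(139/(-63/17)) = 100*(139*(-17/63)) = 100*(-2363/63) = -236300/63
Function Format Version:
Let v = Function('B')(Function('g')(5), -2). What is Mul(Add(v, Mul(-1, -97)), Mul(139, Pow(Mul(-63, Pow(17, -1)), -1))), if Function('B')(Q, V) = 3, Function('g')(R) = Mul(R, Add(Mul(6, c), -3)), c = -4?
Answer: Rational(-236300, 63) ≈ -3750.8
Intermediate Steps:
Function('g')(R) = Mul(-27, R) (Function('g')(R) = Mul(R, Add(Mul(6, -4), -3)) = Mul(R, Add(-24, -3)) = Mul(R, -27) = Mul(-27, R))
v = 3
Mul(Add(v, Mul(-1, -97)), Mul(139, Pow(Mul(-63, Pow(17, -1)), -1))) = Mul(Add(3, Mul(-1, -97)), Mul(139, Pow(Mul(-63, Pow(17, -1)), -1))) = Mul(Add(3, 97), Mul(139, Pow(Mul(-63, Rational(1, 17)), -1))) = Mul(100, Mul(139, Pow(Rational(-63, 17), -1))) = Mul(100, Mul(139, Rational(-17, 63))) = Mul(100, Rational(-2363, 63)) = Rational(-236300, 63)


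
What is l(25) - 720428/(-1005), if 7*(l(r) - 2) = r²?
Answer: 5685191/7035 ≈ 808.13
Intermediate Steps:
l(r) = 2 + r²/7
l(25) - 720428/(-1005) = (2 + (⅐)*25²) - 720428/(-1005) = (2 + (⅐)*625) - 720428*(-1)/1005 = (2 + 625/7) - 778*(-926/1005) = 639/7 + 720428/1005 = 5685191/7035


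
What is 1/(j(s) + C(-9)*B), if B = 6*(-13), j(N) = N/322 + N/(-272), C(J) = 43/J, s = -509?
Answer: 131376/48997631 ≈ 0.0026813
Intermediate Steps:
j(N) = -25*N/43792 (j(N) = N*(1/322) + N*(-1/272) = N/322 - N/272 = -25*N/43792)
B = -78
1/(j(s) + C(-9)*B) = 1/(-25/43792*(-509) + (43/(-9))*(-78)) = 1/(12725/43792 + (43*(-⅑))*(-78)) = 1/(12725/43792 - 43/9*(-78)) = 1/(12725/43792 + 1118/3) = 1/(48997631/131376) = 131376/48997631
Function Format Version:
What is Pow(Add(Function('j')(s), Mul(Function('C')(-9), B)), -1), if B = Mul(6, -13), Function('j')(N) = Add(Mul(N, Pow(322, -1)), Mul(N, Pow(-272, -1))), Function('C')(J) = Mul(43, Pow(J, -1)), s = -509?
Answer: Rational(131376, 48997631) ≈ 0.0026813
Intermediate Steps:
Function('j')(N) = Mul(Rational(-25, 43792), N) (Function('j')(N) = Add(Mul(N, Rational(1, 322)), Mul(N, Rational(-1, 272))) = Add(Mul(Rational(1, 322), N), Mul(Rational(-1, 272), N)) = Mul(Rational(-25, 43792), N))
B = -78
Pow(Add(Function('j')(s), Mul(Function('C')(-9), B)), -1) = Pow(Add(Mul(Rational(-25, 43792), -509), Mul(Mul(43, Pow(-9, -1)), -78)), -1) = Pow(Add(Rational(12725, 43792), Mul(Mul(43, Rational(-1, 9)), -78)), -1) = Pow(Add(Rational(12725, 43792), Mul(Rational(-43, 9), -78)), -1) = Pow(Add(Rational(12725, 43792), Rational(1118, 3)), -1) = Pow(Rational(48997631, 131376), -1) = Rational(131376, 48997631)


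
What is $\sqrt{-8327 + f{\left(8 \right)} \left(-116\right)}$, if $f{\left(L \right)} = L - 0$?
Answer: $i \sqrt{9255} \approx 96.203 i$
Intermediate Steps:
$f{\left(L \right)} = L$ ($f{\left(L \right)} = L + 0 = L$)
$\sqrt{-8327 + f{\left(8 \right)} \left(-116\right)} = \sqrt{-8327 + 8 \left(-116\right)} = \sqrt{-8327 - 928} = \sqrt{-9255} = i \sqrt{9255}$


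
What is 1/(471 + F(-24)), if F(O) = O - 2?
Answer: 1/445 ≈ 0.0022472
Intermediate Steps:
F(O) = -2 + O
1/(471 + F(-24)) = 1/(471 + (-2 - 24)) = 1/(471 - 26) = 1/445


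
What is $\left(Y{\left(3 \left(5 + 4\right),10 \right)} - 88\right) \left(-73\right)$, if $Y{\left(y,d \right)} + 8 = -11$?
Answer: $7811$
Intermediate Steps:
$Y{\left(y,d \right)} = -19$ ($Y{\left(y,d \right)} = -8 - 11 = -19$)
$\left(Y{\left(3 \left(5 + 4\right),10 \right)} - 88\right) \left(-73\right) = \left(-19 - 88\right) \left(-73\right) = \left(-107\right) \left(-73\right) = 7811$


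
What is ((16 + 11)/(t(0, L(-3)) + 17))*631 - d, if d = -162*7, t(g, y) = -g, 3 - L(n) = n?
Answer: 36315/17 ≈ 2136.2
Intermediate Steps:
L(n) = 3 - n
d = -1134
((16 + 11)/(t(0, L(-3)) + 17))*631 - d = ((16 + 11)/(-1*0 + 17))*631 - 1*(-1134) = (27/(0 + 17))*631 + 1134 = (27/17)*631 + 1134 = 17037/17 + 1134 = 36315/17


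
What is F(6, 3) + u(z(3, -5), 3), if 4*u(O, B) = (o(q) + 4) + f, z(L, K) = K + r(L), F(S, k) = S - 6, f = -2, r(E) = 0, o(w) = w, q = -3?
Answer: -¼ ≈ -0.25000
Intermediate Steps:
F(S, k) = -6 + S
z(L, K) = K (z(L, K) = K + 0 = K)
u(O, B) = -¼ (u(O, B) = ((-3 + 4) - 2)/4 = (1 - 2)/4 = (¼)*(-1) = -¼)
F(6, 3) + u(z(3, -5), 3) = (-6 + 6) - ¼ = 0 - ¼ = -¼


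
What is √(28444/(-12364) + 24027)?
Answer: √229538729486/3091 ≈ 155.00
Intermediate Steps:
√(28444/(-12364) + 24027) = √(28444*(-1/12364) + 24027) = √(-7111/3091 + 24027) = √(74260346/3091) = √229538729486/3091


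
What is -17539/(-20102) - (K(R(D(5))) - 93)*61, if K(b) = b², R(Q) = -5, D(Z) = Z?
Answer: 83400635/20102 ≈ 4148.9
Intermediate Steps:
-17539/(-20102) - (K(R(D(5))) - 93)*61 = -17539/(-20102) - ((-5)² - 93)*61 = -17539*(-1/20102) - (25 - 93)*61 = 17539/20102 - (-68)*61 = 17539/20102 - 1*(-4148) = 17539/20102 + 4148 = 83400635/20102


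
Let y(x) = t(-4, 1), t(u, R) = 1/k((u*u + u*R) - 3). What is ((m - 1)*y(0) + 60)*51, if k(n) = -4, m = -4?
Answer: 12495/4 ≈ 3123.8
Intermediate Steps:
t(u, R) = -¼ (t(u, R) = 1/(-4) = -¼)
y(x) = -¼
((m - 1)*y(0) + 60)*51 = ((-4 - 1)*(-¼) + 60)*51 = (-5*(-¼) + 60)*51 = (5/4 + 60)*51 = (245/4)*51 = 12495/4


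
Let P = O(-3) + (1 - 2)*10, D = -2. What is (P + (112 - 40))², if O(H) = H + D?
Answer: 3249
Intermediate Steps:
O(H) = -2 + H (O(H) = H - 2 = -2 + H)
P = -15 (P = (-2 - 3) + (1 - 2)*10 = -5 - 1*10 = -5 - 10 = -15)
(P + (112 - 40))² = (-15 + (112 - 40))² = (-15 + 72)² = 57² = 3249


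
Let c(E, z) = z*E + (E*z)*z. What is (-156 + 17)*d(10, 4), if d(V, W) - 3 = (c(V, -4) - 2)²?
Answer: -1935853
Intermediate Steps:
c(E, z) = E*z + E*z²
d(V, W) = 3 + (-2 + 12*V)² (d(V, W) = 3 + (V*(-4)*(1 - 4) - 2)² = 3 + (V*(-4)*(-3) - 2)² = 3 + (12*V - 2)² = 3 + (-2 + 12*V)²)
(-156 + 17)*d(10, 4) = (-156 + 17)*(3 + 4*(-1 + 6*10)²) = -139*(3 + 4*(-1 + 60)²) = -139*(3 + 4*59²) = -139*(3 + 4*3481) = -139*(3 + 13924) = -139*13927 = -1935853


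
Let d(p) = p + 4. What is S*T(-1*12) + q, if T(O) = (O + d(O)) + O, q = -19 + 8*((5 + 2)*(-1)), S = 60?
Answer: -1995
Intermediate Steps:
d(p) = 4 + p
q = -75 (q = -19 + 8*(7*(-1)) = -19 + 8*(-7) = -19 - 56 = -75)
T(O) = 4 + 3*O (T(O) = (O + (4 + O)) + O = (4 + 2*O) + O = 4 + 3*O)
S*T(-1*12) + q = 60*(4 + 3*(-1*12)) - 75 = 60*(4 + 3*(-12)) - 75 = 60*(4 - 36) - 75 = 60*(-32) - 75 = -1920 - 75 = -1995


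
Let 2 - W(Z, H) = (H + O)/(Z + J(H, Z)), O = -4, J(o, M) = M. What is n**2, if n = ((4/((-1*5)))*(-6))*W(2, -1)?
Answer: 6084/25 ≈ 243.36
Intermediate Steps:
W(Z, H) = 2 - (-4 + H)/(2*Z) (W(Z, H) = 2 - (H - 4)/(Z + Z) = 2 - (-4 + H)/(2*Z))
n = 78/5 (n = ((4/((-1*5)))*(-6))*((1/2)*(4 - 1*(-1) + 4*2)/2) = ((4/(-5))*(-6))*((1/2)*(1/2)*(4 + 1 + 8)) = ((4*(-1/5))*(-6))*((1/2)*(1/2)*13) = -4/5*(-6)*(13/4) = (24/5)*(13/4) = 78/5 ≈ 15.600)
n**2 = (78/5)**2 = 6084/25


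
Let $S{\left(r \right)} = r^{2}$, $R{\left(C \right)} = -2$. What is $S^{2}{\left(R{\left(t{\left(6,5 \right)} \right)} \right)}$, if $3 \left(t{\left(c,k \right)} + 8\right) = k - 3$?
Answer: $16$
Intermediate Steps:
$t{\left(c,k \right)} = -9 + \frac{k}{3}$ ($t{\left(c,k \right)} = -8 + \frac{k - 3}{3} = -8 + \frac{-3 + k}{3} = -8 + \left(-1 + \frac{k}{3}\right) = -9 + \frac{k}{3}$)
$S^{2}{\left(R{\left(t{\left(6,5 \right)} \right)} \right)} = \left(\left(-2\right)^{2}\right)^{2} = 4^{2} = 16$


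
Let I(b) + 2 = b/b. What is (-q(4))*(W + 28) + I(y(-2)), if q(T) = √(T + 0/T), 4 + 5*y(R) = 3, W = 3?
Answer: -63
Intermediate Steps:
y(R) = -⅕ (y(R) = -⅘ + (⅕)*3 = -⅘ + ⅗ = -⅕)
I(b) = -1 (I(b) = -2 + b/b = -2 + 1 = -1)
q(T) = √T (q(T) = √(T + 0) = √T)
(-q(4))*(W + 28) + I(y(-2)) = (-√4)*(3 + 28) - 1 = -1*2*31 - 1 = -2*31 - 1 = -62 - 1 = -63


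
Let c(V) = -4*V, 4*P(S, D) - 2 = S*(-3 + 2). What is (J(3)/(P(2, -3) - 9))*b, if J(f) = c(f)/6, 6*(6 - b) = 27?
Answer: ⅓ ≈ 0.33333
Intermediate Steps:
b = 3/2 (b = 6 - ⅙*27 = 6 - 9/2 = 3/2 ≈ 1.5000)
P(S, D) = ½ - S/4 (P(S, D) = ½ + (S*(-3 + 2))/4 = ½ + (S*(-1))/4 = ½ + (-S)/4 = ½ - S/4)
J(f) = -2*f/3 (J(f) = -4*f/6 = -4*f*(⅙) = -2*f/3)
(J(3)/(P(2, -3) - 9))*b = ((-⅔*3)/((½ - ¼*2) - 9))*(3/2) = -2/((½ - ½) - 9)*(3/2) = -2/(0 - 9)*(3/2) = -2/(-9)*(3/2) = -2*(-⅑)*(3/2) = (2/9)*(3/2) = ⅓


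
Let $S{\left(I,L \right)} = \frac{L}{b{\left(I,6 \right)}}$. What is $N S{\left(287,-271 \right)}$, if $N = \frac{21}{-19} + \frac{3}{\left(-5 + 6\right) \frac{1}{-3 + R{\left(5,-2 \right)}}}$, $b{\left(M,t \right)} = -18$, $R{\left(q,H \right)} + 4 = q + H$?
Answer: $- \frac{22493}{114} \approx -197.31$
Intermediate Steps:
$R{\left(q,H \right)} = -4 + H + q$ ($R{\left(q,H \right)} = -4 + \left(q + H\right) = -4 + \left(H + q\right) = -4 + H + q$)
$S{\left(I,L \right)} = - \frac{L}{18}$ ($S{\left(I,L \right)} = \frac{L}{-18} = L \left(- \frac{1}{18}\right) = - \frac{L}{18}$)
$N = - \frac{249}{19}$ ($N = \frac{21}{-19} + \frac{3}{\left(-5 + 6\right) \frac{1}{-3 - 1}} = 21 \left(- \frac{1}{19}\right) + \frac{3}{1 \frac{1}{-3 - 1}} = - \frac{21}{19} + \frac{3}{1 \frac{1}{-4}} = - \frac{21}{19} + \frac{3}{1 \left(- \frac{1}{4}\right)} = - \frac{21}{19} + \frac{3}{- \frac{1}{4}} = - \frac{21}{19} + 3 \left(-4\right) = - \frac{21}{19} - 12 = - \frac{249}{19} \approx -13.105$)
$N S{\left(287,-271 \right)} = - \frac{249 \left(\left(- \frac{1}{18}\right) \left(-271\right)\right)}{19} = \left(- \frac{249}{19}\right) \frac{271}{18} = - \frac{22493}{114}$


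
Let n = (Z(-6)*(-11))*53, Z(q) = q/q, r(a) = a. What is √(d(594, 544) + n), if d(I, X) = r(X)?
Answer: I*√39 ≈ 6.245*I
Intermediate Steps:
Z(q) = 1
d(I, X) = X
n = -583 (n = (1*(-11))*53 = -11*53 = -583)
√(d(594, 544) + n) = √(544 - 583) = √(-39) = I*√39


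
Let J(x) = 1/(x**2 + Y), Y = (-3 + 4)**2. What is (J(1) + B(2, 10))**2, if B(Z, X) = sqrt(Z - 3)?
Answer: -3/4 + I ≈ -0.75 + 1.0*I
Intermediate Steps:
Y = 1 (Y = 1**2 = 1)
B(Z, X) = sqrt(-3 + Z)
J(x) = 1/(1 + x**2) (J(x) = 1/(x**2 + 1) = 1/(1 + x**2))
(J(1) + B(2, 10))**2 = (1/(1 + 1**2) + sqrt(-3 + 2))**2 = (1/(1 + 1) + sqrt(-1))**2 = (1/2 + I)**2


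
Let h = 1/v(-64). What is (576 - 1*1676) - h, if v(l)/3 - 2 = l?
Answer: -204599/186 ≈ -1100.0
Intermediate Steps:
v(l) = 6 + 3*l
h = -1/186 (h = 1/(6 + 3*(-64)) = 1/(6 - 192) = 1/(-186) = -1/186 ≈ -0.0053763)
(576 - 1*1676) - h = (576 - 1*1676) - 1*(-1/186) = (576 - 1676) + 1/186 = -1100 + 1/186 = -204599/186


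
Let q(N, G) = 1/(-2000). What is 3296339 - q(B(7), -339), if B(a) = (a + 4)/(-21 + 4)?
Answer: 6592678001/2000 ≈ 3.2963e+6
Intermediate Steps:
B(a) = -4/17 - a/17 (B(a) = (4 + a)/(-17) = (4 + a)*(-1/17) = -4/17 - a/17)
q(N, G) = -1/2000
3296339 - q(B(7), -339) = 3296339 - 1*(-1/2000) = 3296339 + 1/2000 = 6592678001/2000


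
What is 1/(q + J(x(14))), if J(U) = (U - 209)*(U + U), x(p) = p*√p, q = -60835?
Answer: -2913/135991987 + 308*√14/135991987 ≈ -1.2946e-5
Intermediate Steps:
x(p) = p^(3/2)
J(U) = 2*U*(-209 + U) (J(U) = (-209 + U)*(2*U) = 2*U*(-209 + U))
1/(q + J(x(14))) = 1/(-60835 + 2*14^(3/2)*(-209 + 14^(3/2))) = 1/(-60835 + 2*(14*√14)*(-209 + 14*√14)) = 1/(-60835 + 28*√14*(-209 + 14*√14))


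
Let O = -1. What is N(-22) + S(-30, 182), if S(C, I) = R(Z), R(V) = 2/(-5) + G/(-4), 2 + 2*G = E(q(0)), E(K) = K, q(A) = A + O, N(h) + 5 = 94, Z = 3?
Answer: 3559/40 ≈ 88.975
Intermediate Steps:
N(h) = 89 (N(h) = -5 + 94 = 89)
q(A) = -1 + A (q(A) = A - 1 = -1 + A)
G = -3/2 (G = -1 + (-1 + 0)/2 = -1 + (½)*(-1) = -1 - ½ = -3/2 ≈ -1.5000)
R(V) = -1/40 (R(V) = 2/(-5) - 3/2/(-4) = 2*(-⅕) - 3/2*(-¼) = -⅖ + 3/8 = -1/40)
S(C, I) = -1/40
N(-22) + S(-30, 182) = 89 - 1/40 = 3559/40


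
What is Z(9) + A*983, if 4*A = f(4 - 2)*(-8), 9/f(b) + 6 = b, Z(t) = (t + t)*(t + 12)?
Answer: 9603/2 ≈ 4801.5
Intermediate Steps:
Z(t) = 2*t*(12 + t) (Z(t) = (2*t)*(12 + t) = 2*t*(12 + t))
f(b) = 9/(-6 + b)
A = 9/2 (A = ((9/(-6 + (4 - 2)))*(-8))/4 = ((9/(-6 + 2))*(-8))/4 = ((9/(-4))*(-8))/4 = ((9*(-¼))*(-8))/4 = (-9/4*(-8))/4 = (¼)*18 = 9/2 ≈ 4.5000)
Z(9) + A*983 = 2*9*(12 + 9) + (9/2)*983 = 2*9*21 + 8847/2 = 378 + 8847/2 = 9603/2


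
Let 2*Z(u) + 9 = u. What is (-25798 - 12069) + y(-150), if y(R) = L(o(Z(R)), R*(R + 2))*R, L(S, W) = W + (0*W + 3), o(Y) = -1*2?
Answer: -3368317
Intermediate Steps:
Z(u) = -9/2 + u/2
o(Y) = -2
L(S, W) = 3 + W (L(S, W) = W + (0 + 3) = W + 3 = 3 + W)
y(R) = R*(3 + R*(2 + R)) (y(R) = (3 + R*(R + 2))*R = (3 + R*(2 + R))*R = R*(3 + R*(2 + R)))
(-25798 - 12069) + y(-150) = (-25798 - 12069) - 150*(3 - 150*(2 - 150)) = -37867 - 150*(3 - 150*(-148)) = -37867 - 150*(3 + 22200) = -37867 - 150*22203 = -37867 - 3330450 = -3368317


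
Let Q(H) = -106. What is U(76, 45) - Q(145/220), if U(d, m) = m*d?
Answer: 3526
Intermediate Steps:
U(d, m) = d*m
U(76, 45) - Q(145/220) = 76*45 - 1*(-106) = 3420 + 106 = 3526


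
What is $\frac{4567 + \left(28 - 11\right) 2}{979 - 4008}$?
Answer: $- \frac{4601}{3029} \approx -1.519$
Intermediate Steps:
$\frac{4567 + \left(28 - 11\right) 2}{979 - 4008} = \frac{4567 + 17 \cdot 2}{-3029} = \left(4567 + 34\right) \left(- \frac{1}{3029}\right) = 4601 \left(- \frac{1}{3029}\right) = - \frac{4601}{3029}$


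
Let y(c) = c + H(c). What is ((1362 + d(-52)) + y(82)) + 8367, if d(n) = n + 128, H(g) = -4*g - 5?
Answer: 9554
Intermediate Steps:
H(g) = -5 - 4*g
y(c) = -5 - 3*c (y(c) = c + (-5 - 4*c) = -5 - 3*c)
d(n) = 128 + n
((1362 + d(-52)) + y(82)) + 8367 = ((1362 + (128 - 52)) + (-5 - 3*82)) + 8367 = ((1362 + 76) + (-5 - 246)) + 8367 = (1438 - 251) + 8367 = 1187 + 8367 = 9554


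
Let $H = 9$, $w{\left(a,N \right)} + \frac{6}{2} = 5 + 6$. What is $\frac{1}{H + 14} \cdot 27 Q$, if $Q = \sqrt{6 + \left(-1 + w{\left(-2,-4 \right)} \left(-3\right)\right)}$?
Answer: $\frac{27 i \sqrt{19}}{23} \approx 5.117 i$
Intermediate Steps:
$w{\left(a,N \right)} = 8$ ($w{\left(a,N \right)} = -3 + \left(5 + 6\right) = -3 + 11 = 8$)
$Q = i \sqrt{19}$ ($Q = \sqrt{6 + \left(-1 + 8 \left(-3\right)\right)} = \sqrt{6 - 25} = \sqrt{-19} = i \sqrt{19} \approx 4.3589 i$)
$\frac{1}{H + 14} \cdot 27 Q = \frac{1}{9 + 14} \cdot 27 i \sqrt{19} = \frac{1}{23} \cdot 27 i \sqrt{19} = \frac{27 i \sqrt{19}}{23}$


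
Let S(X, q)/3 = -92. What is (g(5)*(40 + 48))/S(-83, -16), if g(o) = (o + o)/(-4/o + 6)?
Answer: -550/897 ≈ -0.61316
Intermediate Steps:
S(X, q) = -276 (S(X, q) = 3*(-92) = -276)
g(o) = 2*o/(6 - 4/o) (g(o) = (2*o)/(6 - 4/o) = 2*o/(6 - 4/o))
(g(5)*(40 + 48))/S(-83, -16) = ((5²/(-2 + 3*5))*(40 + 48))/(-276) = ((25/(-2 + 15))*88)*(-1/276) = ((25/13)*88)*(-1/276) = (2200/13)*(-1/276) = -550/897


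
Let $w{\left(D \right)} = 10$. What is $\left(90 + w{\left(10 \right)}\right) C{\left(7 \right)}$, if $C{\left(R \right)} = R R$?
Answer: $4900$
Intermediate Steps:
$C{\left(R \right)} = R^{2}$
$\left(90 + w{\left(10 \right)}\right) C{\left(7 \right)} = \left(90 + 10\right) 7^{2} = 100 \cdot 49 = 4900$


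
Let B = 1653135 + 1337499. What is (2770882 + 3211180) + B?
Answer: 8972696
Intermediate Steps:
B = 2990634
(2770882 + 3211180) + B = (2770882 + 3211180) + 2990634 = 5982062 + 2990634 = 8972696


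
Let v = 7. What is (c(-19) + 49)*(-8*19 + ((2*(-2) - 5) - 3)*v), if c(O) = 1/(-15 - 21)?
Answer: -104017/9 ≈ -11557.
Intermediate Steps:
c(O) = -1/36 (c(O) = 1/(-36) = -1/36)
(c(-19) + 49)*(-8*19 + ((2*(-2) - 5) - 3)*v) = (-1/36 + 49)*(-8*19 + ((2*(-2) - 5) - 3)*7) = 1763*(-152 + ((-4 - 5) - 3)*7)/36 = 1763*(-152 + (-9 - 3)*7)/36 = 1763*(-152 - 12*7)/36 = 1763*(-152 - 84)/36 = (1763/36)*(-236) = -104017/9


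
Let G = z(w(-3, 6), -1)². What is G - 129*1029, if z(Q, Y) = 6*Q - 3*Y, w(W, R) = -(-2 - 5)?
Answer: -130716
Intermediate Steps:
w(W, R) = 7 (w(W, R) = -1*(-7) = 7)
z(Q, Y) = -3*Y + 6*Q
G = 2025 (G = (-3*(-1) + 6*7)² = (3 + 42)² = 45² = 2025)
G - 129*1029 = 2025 - 129*1029 = 2025 - 132741 = -130716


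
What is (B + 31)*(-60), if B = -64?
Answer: 1980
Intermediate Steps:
(B + 31)*(-60) = (-64 + 31)*(-60) = -33*(-60) = 1980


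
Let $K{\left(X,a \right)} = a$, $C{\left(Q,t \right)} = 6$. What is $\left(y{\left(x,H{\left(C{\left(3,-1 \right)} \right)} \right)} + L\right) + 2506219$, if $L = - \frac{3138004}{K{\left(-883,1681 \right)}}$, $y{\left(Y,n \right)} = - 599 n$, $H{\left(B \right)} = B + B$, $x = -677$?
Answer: $\frac{4197733107}{1681} \approx 2.4972 \cdot 10^{6}$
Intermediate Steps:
$H{\left(B \right)} = 2 B$
$L = - \frac{3138004}{1681} \approx -1866.7$
$\left(y{\left(x,H{\left(C{\left(3,-1 \right)} \right)} \right)} + L\right) + 2506219 = \left(- 599 \cdot 2 \cdot 6 - \frac{3138004}{1681}\right) + 2506219 = \left(\left(-599\right) 12 - \frac{3138004}{1681}\right) + 2506219 = \left(-7188 - \frac{3138004}{1681}\right) + 2506219 = - \frac{15221032}{1681} + 2506219 = \frac{4197733107}{1681}$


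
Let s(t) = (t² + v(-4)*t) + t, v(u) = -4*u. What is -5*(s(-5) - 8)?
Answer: 340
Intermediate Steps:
s(t) = t² + 17*t (s(t) = (t² + (-4*(-4))*t) + t = (t² + 16*t) + t = t² + 17*t)
-5*(s(-5) - 8) = -5*(-5*(17 - 5) - 8) = -5*(-5*12 - 8) = -5*(-60 - 8) = -5*(-68) = 340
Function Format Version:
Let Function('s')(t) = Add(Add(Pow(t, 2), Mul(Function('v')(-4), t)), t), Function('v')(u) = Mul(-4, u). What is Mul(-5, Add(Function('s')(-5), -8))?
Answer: 340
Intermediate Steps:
Function('s')(t) = Add(Pow(t, 2), Mul(17, t)) (Function('s')(t) = Add(Add(Pow(t, 2), Mul(Mul(-4, -4), t)), t) = Add(Add(Pow(t, 2), Mul(16, t)), t) = Add(Pow(t, 2), Mul(17, t)))
Mul(-5, Add(Function('s')(-5), -8)) = Mul(-5, Add(Mul(-5, Add(17, -5)), -8)) = Mul(-5, Add(Mul(-5, 12), -8)) = Mul(-5, Add(-60, -8)) = Mul(-5, -68) = 340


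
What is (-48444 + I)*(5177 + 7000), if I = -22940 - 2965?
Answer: -905347773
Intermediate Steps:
I = -25905
(-48444 + I)*(5177 + 7000) = (-48444 - 25905)*(5177 + 7000) = -74349*12177 = -905347773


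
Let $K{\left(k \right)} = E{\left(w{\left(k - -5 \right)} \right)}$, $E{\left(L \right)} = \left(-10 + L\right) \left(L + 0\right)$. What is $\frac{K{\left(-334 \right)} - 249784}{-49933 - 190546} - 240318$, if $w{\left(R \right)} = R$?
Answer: $- \frac{57791294069}{240479} \approx -2.4032 \cdot 10^{5}$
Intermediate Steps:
$E{\left(L \right)} = L \left(-10 + L\right)$ ($E{\left(L \right)} = \left(-10 + L\right) L = L \left(-10 + L\right)$)
$K{\left(k \right)} = \left(-5 + k\right) \left(5 + k\right)$ ($K{\left(k \right)} = \left(k - -5\right) \left(-10 + \left(k - -5\right)\right) = \left(k + 5\right) \left(-10 + \left(k + 5\right)\right) = \left(5 + k\right) \left(-10 + \left(5 + k\right)\right) = \left(5 + k\right) \left(-5 + k\right) = \left(-5 + k\right) \left(5 + k\right)$)
$\frac{K{\left(-334 \right)} - 249784}{-49933 - 190546} - 240318 = \frac{\left(-25 + \left(-334\right)^{2}\right) - 249784}{-49933 - 190546} - 240318 = \frac{\left(-25 + 111556\right) - 249784}{-240479} - 240318 = \left(111531 - 249784\right) \left(- \frac{1}{240479}\right) - 240318 = \left(-138253\right) \left(- \frac{1}{240479}\right) - 240318 = \frac{138253}{240479} - 240318 = - \frac{57791294069}{240479}$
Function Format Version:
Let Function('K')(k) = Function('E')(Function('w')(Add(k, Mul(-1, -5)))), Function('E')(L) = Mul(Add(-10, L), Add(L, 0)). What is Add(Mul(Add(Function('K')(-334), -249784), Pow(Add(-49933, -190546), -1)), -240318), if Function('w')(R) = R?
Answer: Rational(-57791294069, 240479) ≈ -2.4032e+5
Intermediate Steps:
Function('E')(L) = Mul(L, Add(-10, L)) (Function('E')(L) = Mul(Add(-10, L), L) = Mul(L, Add(-10, L)))
Function('K')(k) = Mul(Add(-5, k), Add(5, k)) (Function('K')(k) = Mul(Add(k, Mul(-1, -5)), Add(-10, Add(k, Mul(-1, -5)))) = Mul(Add(k, 5), Add(-10, Add(k, 5))) = Mul(Add(5, k), Add(-10, Add(5, k))) = Mul(Add(5, k), Add(-5, k)) = Mul(Add(-5, k), Add(5, k)))
Add(Mul(Add(Function('K')(-334), -249784), Pow(Add(-49933, -190546), -1)), -240318) = Add(Mul(Add(Add(-25, Pow(-334, 2)), -249784), Pow(Add(-49933, -190546), -1)), -240318) = Add(Mul(Add(Add(-25, 111556), -249784), Pow(-240479, -1)), -240318) = Add(Mul(Add(111531, -249784), Rational(-1, 240479)), -240318) = Add(Mul(-138253, Rational(-1, 240479)), -240318) = Add(Rational(138253, 240479), -240318) = Rational(-57791294069, 240479)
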